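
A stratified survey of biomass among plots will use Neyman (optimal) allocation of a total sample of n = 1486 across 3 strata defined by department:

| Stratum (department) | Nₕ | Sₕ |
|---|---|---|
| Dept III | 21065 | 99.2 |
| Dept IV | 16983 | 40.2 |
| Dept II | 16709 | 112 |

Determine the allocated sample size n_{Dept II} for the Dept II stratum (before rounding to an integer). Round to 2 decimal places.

Neyman allocation: nₕ = n·NₕSₕ / Σⱼ NⱼSⱼ.
Σ NⱼSⱼ = 21065·99.2 + 16983·40.2 + 16709·112 = 4.6437726 × 10^6.
n_{Dept II} = 1486·16709·112 / (4.6437726 × 10^6) = 598.85.

598.85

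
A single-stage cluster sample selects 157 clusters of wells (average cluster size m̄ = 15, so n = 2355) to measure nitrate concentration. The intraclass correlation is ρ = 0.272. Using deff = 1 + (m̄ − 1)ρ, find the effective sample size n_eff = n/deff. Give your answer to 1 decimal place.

deff = 1 + (15 − 1)·0.272 = 1 + 3.808 = 4.808.
n_eff = 2355 / 4.808 = 489.8.

489.8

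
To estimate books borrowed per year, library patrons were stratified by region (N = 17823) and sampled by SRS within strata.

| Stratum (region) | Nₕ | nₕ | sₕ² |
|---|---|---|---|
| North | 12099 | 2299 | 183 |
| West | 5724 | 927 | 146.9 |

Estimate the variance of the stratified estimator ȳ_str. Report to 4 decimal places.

0.0434

Var(ȳ_str) = Σₕ Wₕ²(1 − fₕ)sₕ²/nₕ with Wₕ = Nₕ/N, N = 17823.
North: Wₕ = 0.67884195; term = 0.67884195²·(1 − 0.19001570)·183/2299 = 0.029711601.
West: Wₕ = 0.32115805; term = 0.32115805²·(1 − 0.16194969)·146.9/927 = 0.013697768.
Sum = 0.043409369.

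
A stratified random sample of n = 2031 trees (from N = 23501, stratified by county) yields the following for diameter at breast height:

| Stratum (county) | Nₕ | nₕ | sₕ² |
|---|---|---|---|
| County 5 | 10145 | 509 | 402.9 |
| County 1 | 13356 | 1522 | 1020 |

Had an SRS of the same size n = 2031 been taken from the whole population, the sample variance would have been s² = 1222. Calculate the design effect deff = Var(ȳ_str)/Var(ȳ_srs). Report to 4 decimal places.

Var(ȳ_str) = Σ Wₕ²(1−fₕ)sₕ²/nₕ with Wₕ = Nₕ/23501:
  County 5: (10145/23501)²·(1−509/10145)·402.9/509 = 0.14010565
  County 1: (13356/23501)²·(1−1522/13356)·1020/1522 = 0.19178773
  → Var(ȳ_str) = 0.33189338.
Var(ȳ_srs) = (1 − 2031/23501)·1222/2031 = 0.54967626.
deff = 0.33189338 / 0.54967626 = 0.6038.

0.6038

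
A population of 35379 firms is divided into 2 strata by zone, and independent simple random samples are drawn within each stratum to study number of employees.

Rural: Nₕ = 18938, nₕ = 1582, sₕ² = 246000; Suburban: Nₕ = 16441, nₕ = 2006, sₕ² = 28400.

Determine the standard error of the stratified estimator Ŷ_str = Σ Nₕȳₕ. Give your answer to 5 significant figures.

Var(Ŷ_str) = Σₕ Nₕ²(1 − fₕ)sₕ²/nₕ.
Rural: 18938²·(1 − 1582/18938)·246000/1582 = 5.1110765 × 10^10.
Suburban: 16441²·(1 − 2006/16441)·28400/2006 = 3.359947 × 10^9.
Sum = 5.4470712 × 10^10.
SE = √(5.4470712 × 10^10) = 233390.

233390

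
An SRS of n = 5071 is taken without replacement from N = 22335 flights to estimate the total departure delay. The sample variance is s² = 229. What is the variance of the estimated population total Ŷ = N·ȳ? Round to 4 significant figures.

1.741 × 10^7

Var(Ŷ) = N²·Var(ȳ) = N²·(1 − n/N)·s²/n.
f = 5071/22335 = 0.22704276; Var(ȳ) = 0.77295724·229/5071 = 0.03490578.
Var(Ŷ) = 22335² · 0.03490578 = 1.7412826 × 10^7.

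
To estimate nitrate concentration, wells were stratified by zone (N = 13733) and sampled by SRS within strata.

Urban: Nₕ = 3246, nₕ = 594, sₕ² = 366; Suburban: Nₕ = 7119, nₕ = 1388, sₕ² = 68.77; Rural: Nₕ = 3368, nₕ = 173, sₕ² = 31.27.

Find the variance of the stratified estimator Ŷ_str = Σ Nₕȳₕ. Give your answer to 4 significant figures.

9.271 × 10^6

Var(Ŷ_str) = Σₕ Nₕ²(1 − fₕ)sₕ²/nₕ.
Urban: 3246²·(1 − 594/3246)·366/594 = 5.3041607 × 10^6.
Suburban: 7119²·(1 − 1388/7119)·68.77/1388 = 2.0214312 × 10^6.
Rural: 3368²·(1 − 173/3368)·31.27/173 = 1.9450229 × 10^6.
Sum = 9.2706148 × 10^6.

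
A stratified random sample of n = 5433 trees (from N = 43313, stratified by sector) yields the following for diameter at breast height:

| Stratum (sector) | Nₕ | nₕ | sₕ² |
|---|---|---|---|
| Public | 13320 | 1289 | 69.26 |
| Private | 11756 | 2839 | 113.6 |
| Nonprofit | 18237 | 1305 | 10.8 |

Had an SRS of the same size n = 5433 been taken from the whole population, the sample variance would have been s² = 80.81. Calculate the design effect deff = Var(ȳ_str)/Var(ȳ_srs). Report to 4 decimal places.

0.6294

Var(ȳ_str) = Σ Wₕ²(1−fₕ)sₕ²/nₕ with Wₕ = Nₕ/43313:
  Public: (13320/43313)²·(1−1289/13320)·69.26/1289 = 0.0045898553
  Private: (11756/43313)²·(1−2839/11756)·113.6/2839 = 0.0022359122
  Nonprofit: (18237/43313)²·(1−1305/18237)·10.8/1305 = 0.0013621921
  → Var(ȳ_str) = 0.0081879596.
Var(ȳ_srs) = (1 − 5433/43313)·80.81/5433 = 0.013008197.
deff = 0.0081879596 / 0.013008197 = 0.6294.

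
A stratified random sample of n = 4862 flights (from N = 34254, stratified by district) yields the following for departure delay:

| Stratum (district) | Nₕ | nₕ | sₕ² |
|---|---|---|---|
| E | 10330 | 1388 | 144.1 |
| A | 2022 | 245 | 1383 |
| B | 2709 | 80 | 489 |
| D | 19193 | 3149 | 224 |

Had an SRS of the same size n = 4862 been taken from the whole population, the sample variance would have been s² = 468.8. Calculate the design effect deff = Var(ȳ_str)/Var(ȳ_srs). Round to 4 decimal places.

0.9818

Var(ȳ_str) = Σ Wₕ²(1−fₕ)sₕ²/nₕ with Wₕ = Nₕ/34254:
  E: (10330/34254)²·(1−1388/10330)·144.1/1388 = 0.0081731019
  A: (2022/34254)²·(1−245/2022)·1383/245 = 0.017286302
  B: (2709/34254)²·(1−80/2709)·489/80 = 0.037101877
  D: (19193/34254)²·(1−3149/19193)·224/3149 = 0.018668451
  → Var(ȳ_str) = 0.081229732.
Var(ȳ_srs) = (1 − 4862/34254)·468.8/4862 = 0.082735233.
deff = 0.081229732 / 0.082735233 = 0.9818.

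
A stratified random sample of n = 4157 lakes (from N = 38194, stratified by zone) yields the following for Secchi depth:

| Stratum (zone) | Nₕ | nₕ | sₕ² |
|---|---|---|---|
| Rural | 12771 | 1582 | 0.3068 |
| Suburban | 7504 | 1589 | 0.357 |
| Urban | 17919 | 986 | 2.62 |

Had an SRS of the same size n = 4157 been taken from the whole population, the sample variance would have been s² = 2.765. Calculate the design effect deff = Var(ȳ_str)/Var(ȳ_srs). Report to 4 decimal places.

0.9760

Var(ȳ_str) = Σ Wₕ²(1−fₕ)sₕ²/nₕ with Wₕ = Nₕ/38194:
  Rural: (12771/38194)²·(1−1582/12771)·0.3068/1582 = 1.8996551 × 10^-5
  Suburban: (7504/38194)²·(1−1589/7504)·0.357/1589 = 6.8359929 × 10^-6
  Urban: (17919/38194)²·(1−986/17919)·2.62/986 = 5.526902 × 10^-4
  → Var(ȳ_str) = 5.7852274 × 10^-4.
Var(ȳ_srs) = (1 − 4157/38194)·2.765/4157 = 5.9274956 × 10^-4.
deff = (5.7852274 × 10^-4) / (5.9274956 × 10^-4) = 0.9760.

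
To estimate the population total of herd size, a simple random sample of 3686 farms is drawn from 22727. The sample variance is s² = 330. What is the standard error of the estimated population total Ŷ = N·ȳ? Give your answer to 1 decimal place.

6224.4

Var(Ŷ) = N²·Var(ȳ) = N²·(1 − n/N)·s²/n.
f = 3686/22727 = 0.16218595; Var(ȳ) = 0.83781405·330/3686 = 0.075007769.
Var(Ŷ) = 22727² · 0.075007769 = 3.8742752 × 10^7.
SE(Ŷ) = √(3.8742752 × 10^7) = 6224.4.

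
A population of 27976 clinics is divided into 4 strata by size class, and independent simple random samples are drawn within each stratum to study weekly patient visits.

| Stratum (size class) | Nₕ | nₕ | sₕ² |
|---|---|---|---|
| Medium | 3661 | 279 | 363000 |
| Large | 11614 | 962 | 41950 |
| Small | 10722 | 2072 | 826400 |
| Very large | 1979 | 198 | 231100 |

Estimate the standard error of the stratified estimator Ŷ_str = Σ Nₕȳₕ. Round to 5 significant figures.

Var(Ŷ_str) = Σₕ Nₕ²(1 − fₕ)sₕ²/nₕ.
Medium: 3661²·(1 − 279/3661)·363000/279 = 1.6109266 × 10^10.
Large: 11614²·(1 − 962/11614)·41950/962 = 5.394732 × 10^9.
Small: 10722²·(1 − 2072/10722)·826400/2072 = 3.6990693 × 10^10.
Very large: 1979²·(1 − 198/1979)·231100/198 = 4.1138123 × 10^9.
Sum = 6.2608503 × 10^10.
SE = √(6.2608503 × 10^10) = 250220.

250220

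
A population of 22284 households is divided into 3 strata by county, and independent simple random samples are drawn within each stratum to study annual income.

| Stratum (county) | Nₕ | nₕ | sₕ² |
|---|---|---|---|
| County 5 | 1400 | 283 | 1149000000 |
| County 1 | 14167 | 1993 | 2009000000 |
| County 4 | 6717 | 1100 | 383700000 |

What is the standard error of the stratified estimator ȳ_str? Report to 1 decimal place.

624.0

Var(ȳ_str) = Σₕ Wₕ²(1 − fₕ)sₕ²/nₕ with Wₕ = Nₕ/N, N = 22284.
County 5: Wₕ = 0.06282535; term = 0.06282535²·(1 − 0.20214286)·1149000000/283 = 12785.818.
County 1: Wₕ = 0.63574762; term = 0.63574762²·(1 − 0.14067904)·2009000000/1993 = 350104.37.
County 4: Wₕ = 0.30142703; term = 0.30142703²·(1 − 0.16376358)·383700000/1100 = 26502.85.
Sum = 389393.04.
SE = √(389393.04) = 624.0.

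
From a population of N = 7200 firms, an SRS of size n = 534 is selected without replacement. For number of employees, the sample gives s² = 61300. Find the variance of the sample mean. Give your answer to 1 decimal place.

Under SRS without replacement, Var(ȳ) = (1 − f)·s²/n with f = n/N = 534/7200 = 0.07416667.
Var(ȳ) = (1 − 0.07416667)·61300/534 = 0.92583333·114.79401 = 106.28012.

106.3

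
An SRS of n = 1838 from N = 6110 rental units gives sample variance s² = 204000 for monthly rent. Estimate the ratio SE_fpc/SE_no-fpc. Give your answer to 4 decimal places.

f = n/N = 1838/6110 = 0.30081833.
SE_no-fpc = √(s²/n) = 10.535189; SE_fpc = √((1−f)s²/n) = 8.8092178.
Ratio = √(1−f) = 0.83617084.

0.8362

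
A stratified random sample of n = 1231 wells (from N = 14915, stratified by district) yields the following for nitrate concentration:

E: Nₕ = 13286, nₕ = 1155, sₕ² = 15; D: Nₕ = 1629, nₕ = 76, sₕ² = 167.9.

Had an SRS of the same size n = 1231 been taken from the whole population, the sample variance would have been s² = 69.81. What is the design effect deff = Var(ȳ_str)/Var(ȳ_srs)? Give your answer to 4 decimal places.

Var(ȳ_str) = Σ Wₕ²(1−fₕ)sₕ²/nₕ with Wₕ = Nₕ/14915:
  E: (13286/14915)²·(1−1155/13286)·15/1155 = 0.0094092197
  D: (1629/14915)²·(1−76/1629)·167.9/76 = 0.025123673
  → Var(ȳ_str) = 0.034532893.
Var(ȳ_srs) = (1 − 1231/14915)·69.81/1231 = 0.052029469.
deff = 0.034532893 / 0.052029469 = 0.6637.

0.6637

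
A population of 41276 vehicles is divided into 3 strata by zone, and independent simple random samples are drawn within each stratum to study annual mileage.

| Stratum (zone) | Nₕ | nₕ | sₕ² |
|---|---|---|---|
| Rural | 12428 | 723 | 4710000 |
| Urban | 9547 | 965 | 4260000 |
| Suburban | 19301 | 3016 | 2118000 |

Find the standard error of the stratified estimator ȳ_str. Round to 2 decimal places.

Var(ȳ_str) = Σₕ Wₕ²(1 − fₕ)sₕ²/nₕ with Wₕ = Nₕ/N, N = 41276.
Rural: Wₕ = 0.30109507; term = 0.30109507²·(1 − 0.05817509)·4710000/723 = 556.23724.
Urban: Wₕ = 0.23129664; term = 0.23129664²·(1 − 0.10107887)·4260000/965 = 212.29634.
Suburban: Wₕ = 0.46760830; term = 0.46760830²·(1 − 0.15626133)·2118000/3016 = 129.55882.
Sum = 898.0924.
SE = √(898.0924) = 29.97.

29.97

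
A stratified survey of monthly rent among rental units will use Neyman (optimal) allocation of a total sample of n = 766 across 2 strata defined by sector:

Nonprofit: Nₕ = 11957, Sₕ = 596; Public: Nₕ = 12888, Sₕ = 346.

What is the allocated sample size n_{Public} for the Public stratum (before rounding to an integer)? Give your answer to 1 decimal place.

294.8

Neyman allocation: nₕ = n·NₕSₕ / Σⱼ NⱼSⱼ.
Σ NⱼSⱼ = 11957·596 + 12888·346 = 1.158562 × 10^7.
n_{Public} = 766·12888·346 / (1.158562 × 10^7) = 294.8.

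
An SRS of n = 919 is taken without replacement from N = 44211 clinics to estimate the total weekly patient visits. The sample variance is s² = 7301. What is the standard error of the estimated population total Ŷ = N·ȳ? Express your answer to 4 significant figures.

123300

Var(Ŷ) = N²·Var(ȳ) = N²·(1 − n/N)·s²/n.
f = 919/44211 = 0.02078668; Var(ȳ) = 0.97921332·7301/919 = 7.779365.
Var(Ŷ) = 44211² · 7.779365 = 1.5205644 × 10^10.
SE(Ŷ) = √(1.5205644 × 10^10) = 123300.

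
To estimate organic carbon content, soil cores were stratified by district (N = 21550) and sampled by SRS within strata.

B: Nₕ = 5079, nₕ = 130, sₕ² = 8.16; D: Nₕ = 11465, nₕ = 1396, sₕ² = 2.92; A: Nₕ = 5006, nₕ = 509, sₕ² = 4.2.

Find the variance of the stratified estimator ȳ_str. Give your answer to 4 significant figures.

Var(ȳ_str) = Σₕ Wₕ²(1 − fₕ)sₕ²/nₕ with Wₕ = Nₕ/N, N = 21550.
B: Wₕ = 0.23568445; term = 0.23568445²·(1 − 0.02559559)·8.16/130 = 0.0033974097.
D: Wₕ = 0.53201856; term = 0.53201856²·(1 − 0.12176188)·2.92/1396 = 5.1995204 × 10^-4.
A: Wₕ = 0.23229698; term = 0.23229698²·(1 − 0.10167799)·4.2/509 = 3.9999144 × 10^-4.
Sum = 0.0043173532.

0.004317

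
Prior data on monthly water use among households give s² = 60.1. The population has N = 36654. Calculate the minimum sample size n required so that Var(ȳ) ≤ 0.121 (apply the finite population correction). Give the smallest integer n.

491

Without fpc, n₀ = s²/D = 60.1/0.121 = 496.6942.
With fpc, (1 − n/N)·s²/n ≤ D requires n ≥ n₀/(1 + n₀/N) = 496.6942/(1 + 496.6942/36654) = 490.0535.
Rounding up, n = 491.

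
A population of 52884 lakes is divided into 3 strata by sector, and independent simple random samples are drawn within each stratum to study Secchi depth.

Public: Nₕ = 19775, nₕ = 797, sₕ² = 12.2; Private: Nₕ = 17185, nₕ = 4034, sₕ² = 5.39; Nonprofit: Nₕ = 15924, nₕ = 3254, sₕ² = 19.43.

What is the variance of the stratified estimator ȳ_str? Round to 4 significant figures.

0.002593

Var(ȳ_str) = Σₕ Wₕ²(1 − fₕ)sₕ²/nₕ with Wₕ = Nₕ/N, N = 52884.
Public: Wₕ = 0.37393162; term = 0.37393162²·(1 − 0.04030341)·12.2/797 = 0.0020540918.
Private: Wₕ = 0.32495651; term = 0.32495651²·(1 − 0.23473960)·5.39/4034 = 1.0797236 × 10^-4.
Nonprofit: Wₕ = 0.30111187; term = 0.30111187²·(1 − 0.20434564)·19.43/3254 = 4.3076007 × 10^-4.
Sum = 0.0025928242.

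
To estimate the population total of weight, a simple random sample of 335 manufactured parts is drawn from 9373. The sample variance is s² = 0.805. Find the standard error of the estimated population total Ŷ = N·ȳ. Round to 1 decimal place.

Var(Ŷ) = N²·Var(ȳ) = N²·(1 − n/N)·s²/n.
f = 335/9373 = 0.03574096; Var(ȳ) = 0.96425904·0.805/335 = 0.0023171001.
Var(Ŷ) = 9373² · 0.0023171001 = 203564.49.
SE(Ŷ) = √(203564.49) = 451.2.

451.2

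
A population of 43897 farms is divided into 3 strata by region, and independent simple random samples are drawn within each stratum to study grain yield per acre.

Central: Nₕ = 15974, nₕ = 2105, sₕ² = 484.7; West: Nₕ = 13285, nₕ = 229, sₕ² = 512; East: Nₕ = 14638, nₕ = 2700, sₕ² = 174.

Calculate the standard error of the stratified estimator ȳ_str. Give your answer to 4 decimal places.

Var(ȳ_str) = Σₕ Wₕ²(1 − fₕ)sₕ²/nₕ with Wₕ = Nₕ/N, N = 43897.
Central: Wₕ = 0.36389731; term = 0.36389731²·(1 − 0.13177664)·484.7/2105 = 0.026473421.
West: Wₕ = 0.30264027; term = 0.30264027²·(1 − 0.01723749)·512/229 = 0.20125028.
East: Wₕ = 0.33346242; term = 0.33346242²·(1 − 0.18445143)·174/2700 = 0.0058442545.
Sum = 0.23356796.
SE = √(0.23356796) = 0.4833.

0.4833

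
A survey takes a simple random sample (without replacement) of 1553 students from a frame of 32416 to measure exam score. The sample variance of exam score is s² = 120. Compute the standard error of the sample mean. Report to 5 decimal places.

Under SRS without replacement, Var(ȳ) = (1 − f)·s²/n with f = n/N = 1553/32416 = 0.04790844.
Var(ȳ) = (1 − 0.04790844)·120/1553 = 0.95209156·0.0772698 = 0.073567925.
SE(ȳ) = √(0.073567925) = 0.27123.

0.27123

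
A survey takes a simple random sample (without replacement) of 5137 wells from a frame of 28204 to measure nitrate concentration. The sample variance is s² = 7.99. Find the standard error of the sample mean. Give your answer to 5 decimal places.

Under SRS without replacement, Var(ȳ) = (1 − f)·s²/n with f = n/N = 5137/28204 = 0.18213729.
Var(ȳ) = (1 − 0.18213729)·7.99/5137 = 0.81786271·0.0015553825 = 0.0012720894.
SE(ȳ) = √(0.0012720894) = 0.03567.

0.03567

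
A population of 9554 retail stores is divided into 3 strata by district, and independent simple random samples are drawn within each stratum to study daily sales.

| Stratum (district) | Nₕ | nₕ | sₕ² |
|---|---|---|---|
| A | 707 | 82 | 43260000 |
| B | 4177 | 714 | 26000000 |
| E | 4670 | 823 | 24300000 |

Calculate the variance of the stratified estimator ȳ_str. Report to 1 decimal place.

Var(ȳ_str) = Σₕ Wₕ²(1 − fₕ)sₕ²/nₕ with Wₕ = Nₕ/N, N = 9554.
A: Wₕ = 0.07400042; term = 0.07400042²·(1 − 0.11598303)·43260000/82 = 2553.8867.
B: Wₕ = 0.43719908; term = 0.43719908²·(1 − 0.17093608)·26000000/714 = 5770.6087.
E: Wₕ = 0.48880050; term = 0.48880050²·(1 − 0.17623126)·24300000/823 = 5811.3232.
Sum = 14135.819.

14135.8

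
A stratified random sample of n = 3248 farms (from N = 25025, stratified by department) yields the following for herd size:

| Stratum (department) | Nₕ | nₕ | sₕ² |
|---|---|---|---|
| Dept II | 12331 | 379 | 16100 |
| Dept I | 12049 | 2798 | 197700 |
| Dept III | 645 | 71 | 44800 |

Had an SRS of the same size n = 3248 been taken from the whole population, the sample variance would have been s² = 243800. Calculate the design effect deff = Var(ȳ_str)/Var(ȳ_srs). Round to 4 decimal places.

Var(ȳ_str) = Σ Wₕ²(1−fₕ)sₕ²/nₕ with Wₕ = Nₕ/25025:
  Dept II: (12331/25025)²·(1−379/12331)·16100/379 = 9.9971769
  Dept I: (12049/25025)²·(1−2798/12049)·197700/2798 = 12.57623
  Dept III: (645/25025)²·(1−71/645)·44800/71 = 0.37302943
  → Var(ȳ_str) = 22.946436.
Var(ȳ_srs) = (1 − 3248/25025)·243800/3248 = 65.319319.
deff = 22.946436 / 65.319319 = 0.3513.

0.3513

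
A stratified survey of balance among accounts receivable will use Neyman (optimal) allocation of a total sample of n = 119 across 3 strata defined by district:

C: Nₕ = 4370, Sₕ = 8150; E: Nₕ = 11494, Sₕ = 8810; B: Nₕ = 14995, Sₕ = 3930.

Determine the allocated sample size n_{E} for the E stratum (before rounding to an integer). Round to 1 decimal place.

Neyman allocation: nₕ = n·NₕSₕ / Σⱼ NⱼSⱼ.
Σ NⱼSⱼ = 4370·8150 + 11494·8810 + 14995·3930 = 1.9580799 × 10^8.
n_{E} = 119·11494·8810 / (1.9580799 × 10^8) = 61.5.

61.5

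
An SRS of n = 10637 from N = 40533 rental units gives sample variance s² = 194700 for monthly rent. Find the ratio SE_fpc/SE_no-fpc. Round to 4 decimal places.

f = n/N = 10637/40533 = 0.26242814.
SE_no-fpc = √(s²/n) = 4.2783213; SE_fpc = √((1−f)s²/n) = 3.674308.
Ratio = √(1−f) = 0.85882004.

0.8588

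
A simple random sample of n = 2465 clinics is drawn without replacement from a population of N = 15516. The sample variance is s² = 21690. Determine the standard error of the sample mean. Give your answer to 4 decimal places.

2.7205

Under SRS without replacement, Var(ȳ) = (1 − f)·s²/n with f = n/N = 2465/15516 = 0.15886827.
Var(ȳ) = (1 − 0.15886827)·21690/2465 = 0.84113173·8.7991886 = 7.4012768.
SE(ȳ) = √(7.4012768) = 2.7205.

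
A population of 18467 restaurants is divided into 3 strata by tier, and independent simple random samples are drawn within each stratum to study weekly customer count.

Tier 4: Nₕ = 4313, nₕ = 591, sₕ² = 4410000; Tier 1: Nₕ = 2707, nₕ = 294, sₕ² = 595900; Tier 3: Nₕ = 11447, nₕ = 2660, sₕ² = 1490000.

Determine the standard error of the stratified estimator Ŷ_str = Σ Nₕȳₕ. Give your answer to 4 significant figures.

Var(Ŷ_str) = Σₕ Nₕ²(1 − fₕ)sₕ²/nₕ.
Tier 4: 4313²·(1 − 591/4313)·4410000/591 = 1.1978624 × 10^11.
Tier 1: 2707²·(1 − 294/2707)·595900/294 = 1.3239501 × 10^10.
Tier 3: 11447²·(1 − 2660/11447)·1490000/2660 = 5.6342607 × 10^10.
Sum = 1.8936835 × 10^11.
SE = √(1.8936835 × 10^11) = 435200.

435200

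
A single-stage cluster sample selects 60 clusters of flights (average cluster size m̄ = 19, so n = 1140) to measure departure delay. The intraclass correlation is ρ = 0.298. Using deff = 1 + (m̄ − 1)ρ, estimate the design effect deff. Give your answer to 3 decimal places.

deff = 1 + (19 − 1)·0.298 = 1 + 5.364 = 6.364.

6.364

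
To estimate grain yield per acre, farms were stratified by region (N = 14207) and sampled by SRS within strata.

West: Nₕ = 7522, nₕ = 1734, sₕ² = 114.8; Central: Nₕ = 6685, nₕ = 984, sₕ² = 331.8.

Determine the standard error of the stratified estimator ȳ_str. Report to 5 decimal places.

0.27920

Var(ȳ_str) = Σₕ Wₕ²(1 − fₕ)sₕ²/nₕ with Wₕ = Nₕ/N, N = 14207.
West: Wₕ = 0.52945731; term = 0.52945731²·(1 − 0.23052380)·114.8/1734 = 0.014280713.
Central: Wₕ = 0.47054269; term = 0.47054269²·(1 − 0.14719521)·331.8/984 = 0.063669139.
Sum = 0.077949852.
SE = √(0.077949852) = 0.27920.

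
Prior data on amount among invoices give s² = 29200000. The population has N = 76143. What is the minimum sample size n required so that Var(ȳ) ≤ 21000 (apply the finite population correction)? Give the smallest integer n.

1366

Without fpc, n₀ = s²/D = 29200000/21000 = 1390.4762.
With fpc, (1 − n/N)·s²/n ≤ D requires n ≥ n₀/(1 + n₀/N) = 1390.4762/(1 + 1390.4762/76143) = 1365.5396.
Rounding up, n = 1366.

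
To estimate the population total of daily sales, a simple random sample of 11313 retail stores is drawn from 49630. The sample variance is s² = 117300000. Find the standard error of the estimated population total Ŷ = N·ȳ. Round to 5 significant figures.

Var(Ŷ) = N²·Var(ȳ) = N²·(1 − n/N)·s²/n.
f = 11313/49630 = 0.22794681; Var(ȳ) = 0.77205319·117300000/11313 = 8005.1127.
Var(Ŷ) = 49630² · 8005.1127 = 1.9717688 × 10^13.
SE(Ŷ) = √(1.9717688 × 10^13) = 4.4405 × 10^6.

4.4405 × 10^6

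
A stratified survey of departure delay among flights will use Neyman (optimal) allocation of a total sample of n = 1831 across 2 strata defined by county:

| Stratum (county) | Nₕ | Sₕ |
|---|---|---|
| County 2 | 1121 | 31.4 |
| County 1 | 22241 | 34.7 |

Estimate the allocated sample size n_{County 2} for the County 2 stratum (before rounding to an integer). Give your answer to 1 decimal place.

79.9

Neyman allocation: nₕ = n·NₕSₕ / Σⱼ NⱼSⱼ.
Σ NⱼSⱼ = 1121·31.4 + 22241·34.7 = 806962.1.
n_{County 2} = 1831·1121·31.4 / 806962.1 = 79.9.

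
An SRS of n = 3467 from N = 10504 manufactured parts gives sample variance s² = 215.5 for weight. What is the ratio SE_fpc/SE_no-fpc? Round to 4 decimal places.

f = n/N = 3467/10504 = 0.33006474.
SE_no-fpc = √(s²/n) = 0.24931403; SE_fpc = √((1−f)s²/n) = 0.20406247.
Ratio = √(1−f) = 0.81849573.

0.8185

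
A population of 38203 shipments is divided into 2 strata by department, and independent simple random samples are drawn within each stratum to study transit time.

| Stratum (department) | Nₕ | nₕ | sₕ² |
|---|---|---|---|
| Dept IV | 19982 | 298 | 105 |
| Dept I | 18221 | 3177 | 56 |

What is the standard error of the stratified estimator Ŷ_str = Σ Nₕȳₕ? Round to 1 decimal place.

11975.8

Var(Ŷ_str) = Σₕ Nₕ²(1 − fₕ)sₕ²/nₕ.
Dept IV: 19982²·(1 − 298/19982)·105/298 = 1.3858791 × 10^8.
Dept I: 18221²·(1 − 3177/18221)·56/3177 = 4.831771 × 10^6.
Sum = 1.4341968 × 10^8.
SE = √(1.4341968 × 10^8) = 11975.8.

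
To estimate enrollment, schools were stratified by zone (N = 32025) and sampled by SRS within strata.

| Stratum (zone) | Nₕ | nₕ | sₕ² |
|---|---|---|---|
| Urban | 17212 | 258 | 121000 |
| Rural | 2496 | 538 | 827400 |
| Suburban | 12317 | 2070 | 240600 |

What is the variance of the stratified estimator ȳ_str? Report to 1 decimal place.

155.1

Var(ȳ_str) = Σₕ Wₕ²(1 − fₕ)sₕ²/nₕ with Wₕ = Nₕ/N, N = 32025.
Urban: Wₕ = 0.53745511; term = 0.53745511²·(1 − 0.01498954)·121000/258 = 133.4415.
Rural: Wₕ = 0.07793911; term = 0.07793911²·(1 − 0.21554487)·827400/538 = 7.3284517.
Suburban: Wₕ = 0.38460578; term = 0.38460578²·(1 − 0.16806040)·240600/2070 = 14.303709.
Sum = 155.07366.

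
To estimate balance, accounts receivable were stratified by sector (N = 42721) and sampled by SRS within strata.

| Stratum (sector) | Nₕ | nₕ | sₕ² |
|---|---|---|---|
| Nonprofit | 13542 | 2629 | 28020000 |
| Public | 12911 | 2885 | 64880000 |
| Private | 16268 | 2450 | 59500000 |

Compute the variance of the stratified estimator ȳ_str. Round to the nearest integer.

Var(ȳ_str) = Σₕ Wₕ²(1 − fₕ)sₕ²/nₕ with Wₕ = Nₕ/N, N = 42721.
Nonprofit: Wₕ = 0.31698696; term = 0.31698696²·(1 − 0.19413676)·28020000/2629 = 863.02165.
Public: Wₕ = 0.30221671; term = 0.30221671²·(1 − 0.22345287)·64880000/2885 = 1595.0334.
Private: Wₕ = 0.38079633; term = 0.38079633²·(1 − 0.15060241)·59500000/2450 = 2991.2135.
Sum = 5449.2686.

5449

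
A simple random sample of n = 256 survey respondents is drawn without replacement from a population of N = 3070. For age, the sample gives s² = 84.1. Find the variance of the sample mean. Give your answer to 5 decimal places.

0.30112

Under SRS without replacement, Var(ȳ) = (1 − f)·s²/n with f = n/N = 256/3070 = 0.08338762.
Var(ȳ) = (1 − 0.08338762)·84.1/256 = 0.91661238·0.32851562 = 0.30112149.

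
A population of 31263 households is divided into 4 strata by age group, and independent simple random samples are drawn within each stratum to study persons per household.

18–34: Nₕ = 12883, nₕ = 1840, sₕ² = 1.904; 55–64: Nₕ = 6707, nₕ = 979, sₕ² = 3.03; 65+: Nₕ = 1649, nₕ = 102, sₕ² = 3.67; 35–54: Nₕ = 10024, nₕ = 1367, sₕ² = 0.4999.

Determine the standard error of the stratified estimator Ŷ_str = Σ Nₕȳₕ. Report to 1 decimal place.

624.2

Var(Ŷ_str) = Σₕ Nₕ²(1 − fₕ)sₕ²/nₕ.
18–34: 12883²·(1 − 1840/12883)·1.904/1840 = 147215.39.
55–64: 6707²·(1 − 979/6707)·3.03/979 = 118902.57.
65+: 1649²·(1 − 102/1649)·3.67/102 = 91786.088.
35–54: 10024²·(1 − 1367/10024)·0.4999/1367 = 31733.874.
Sum = 389637.92.
SE = √(389637.92) = 624.2.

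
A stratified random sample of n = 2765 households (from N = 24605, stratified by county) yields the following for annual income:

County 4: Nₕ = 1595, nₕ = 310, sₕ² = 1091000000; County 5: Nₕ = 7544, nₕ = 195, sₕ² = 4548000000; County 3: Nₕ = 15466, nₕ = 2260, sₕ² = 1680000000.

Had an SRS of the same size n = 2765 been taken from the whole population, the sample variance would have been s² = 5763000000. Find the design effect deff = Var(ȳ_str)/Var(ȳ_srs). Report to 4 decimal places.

1.2965

Var(ȳ_str) = Σ Wₕ²(1−fₕ)sₕ²/nₕ with Wₕ = Nₕ/24605:
  County 4: (1595/24605)²·(1−310/1595)·1091000000/310 = 11914.618
  County 5: (7544/24605)²·(1−195/7544)·4548000000/195 = 2.1358416 × 10^6
  County 3: (15466/24605)²·(1−2260/15466)·1680000000/2260 = 250786.07
  → Var(ȳ_str) = 2.3985423 × 10^6.
Var(ȳ_srs) = (1 − 2765/24605)·5763000000/2765 = 1.8500469 × 10^6.
deff = (2.3985423 × 10^6) / (1.8500469 × 10^6) = 1.2965.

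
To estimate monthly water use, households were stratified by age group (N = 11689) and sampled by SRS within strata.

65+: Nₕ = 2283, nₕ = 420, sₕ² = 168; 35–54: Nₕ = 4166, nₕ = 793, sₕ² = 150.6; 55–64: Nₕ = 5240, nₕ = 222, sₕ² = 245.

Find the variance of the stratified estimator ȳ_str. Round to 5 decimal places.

0.24437

Var(ȳ_str) = Σₕ Wₕ²(1 − fₕ)sₕ²/nₕ with Wₕ = Nₕ/N, N = 11689.
65+: Wₕ = 0.19531183; term = 0.19531183²·(1 − 0.18396846)·168/420 = 0.012451568.
35–54: Wₕ = 0.35640346; term = 0.35640346²·(1 − 0.19035046)·150.6/793 = 0.019531369.
55–64: Wₕ = 0.44828471; term = 0.44828471²·(1 − 0.04236641)·245/222 = 0.21238329.
Sum = 0.24436623.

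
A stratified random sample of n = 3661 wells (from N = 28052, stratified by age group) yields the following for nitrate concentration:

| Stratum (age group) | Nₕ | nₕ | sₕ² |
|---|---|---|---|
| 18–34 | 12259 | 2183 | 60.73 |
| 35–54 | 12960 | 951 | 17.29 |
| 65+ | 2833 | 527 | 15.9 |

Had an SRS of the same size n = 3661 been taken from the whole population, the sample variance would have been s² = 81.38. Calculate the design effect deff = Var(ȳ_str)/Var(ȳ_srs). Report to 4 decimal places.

Var(ȳ_str) = Σ Wₕ²(1−fₕ)sₕ²/nₕ with Wₕ = Nₕ/28052:
  18–34: (12259/28052)²·(1−2183/12259)·60.73/2183 = 0.004366818
  35–54: (12960/28052)²·(1−951/12960)·17.29/951 = 0.0035958259
  65+: (2833/28052)²·(1−527/2833)·15.9/527 = 2.504752 × 10^-4
  → Var(ȳ_str) = 0.0082131191.
Var(ȳ_srs) = (1 − 3661/28052)·81.38/3661 = 0.019327858.
deff = 0.0082131191 / 0.019327858 = 0.4249.

0.4249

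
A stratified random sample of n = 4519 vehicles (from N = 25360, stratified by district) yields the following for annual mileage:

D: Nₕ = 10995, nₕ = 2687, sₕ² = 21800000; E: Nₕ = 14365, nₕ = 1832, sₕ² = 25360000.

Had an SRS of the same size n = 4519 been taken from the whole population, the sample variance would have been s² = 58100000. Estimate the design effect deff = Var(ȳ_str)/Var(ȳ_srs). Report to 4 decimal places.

0.4758

Var(ȳ_str) = Σ Wₕ²(1−fₕ)sₕ²/nₕ with Wₕ = Nₕ/25360:
  D: (10995/25360)²·(1−2687/10995)·21800000/2687 = 1152.3437
  E: (14365/25360)²·(1−1832/14365)·25360000/1832 = 3875.1271
  → Var(ȳ_str) = 5027.4708.
Var(ȳ_srs) = (1 − 4519/25360)·58100000/4519 = 10565.817.
deff = 5027.4708 / 10565.817 = 0.4758.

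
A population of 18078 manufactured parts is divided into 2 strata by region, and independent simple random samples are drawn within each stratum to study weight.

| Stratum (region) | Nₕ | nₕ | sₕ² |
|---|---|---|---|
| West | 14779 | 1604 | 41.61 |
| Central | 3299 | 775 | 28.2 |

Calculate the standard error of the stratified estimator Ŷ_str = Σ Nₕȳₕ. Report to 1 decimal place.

Var(Ŷ_str) = Σₕ Nₕ²(1 − fₕ)sₕ²/nₕ.
West: 14779²·(1 − 1604/14779)·41.61/1604 = 5.0511356 × 10^6.
Central: 3299²·(1 − 775/3299)·28.2/775 = 302983.57.
Sum = 5.3541192 × 10^6.
SE = √(5.3541192 × 10^6) = 2313.9.

2313.9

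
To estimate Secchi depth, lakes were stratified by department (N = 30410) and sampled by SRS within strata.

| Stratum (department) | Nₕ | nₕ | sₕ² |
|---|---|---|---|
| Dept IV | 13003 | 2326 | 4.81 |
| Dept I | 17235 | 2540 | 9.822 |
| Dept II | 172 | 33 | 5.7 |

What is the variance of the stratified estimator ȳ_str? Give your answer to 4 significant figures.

0.001374

Var(ȳ_str) = Σₕ Wₕ²(1 − fₕ)sₕ²/nₕ with Wₕ = Nₕ/N, N = 30410.
Dept IV: Wₕ = 0.42758961; term = 0.42758961²·(1 − 0.17888180)·4.81/2326 = 3.1045262 × 10^-4.
Dept I: Wₕ = 0.56675436; term = 0.56675436²·(1 − 0.14737453)·9.822/2540 = 0.0010590446.
Dept II: Wₕ = 0.00565603; term = 0.00565603²·(1 − 0.19186047)·5.7/33 = 4.4655126 × 10^-6.
Sum = 0.0013739627.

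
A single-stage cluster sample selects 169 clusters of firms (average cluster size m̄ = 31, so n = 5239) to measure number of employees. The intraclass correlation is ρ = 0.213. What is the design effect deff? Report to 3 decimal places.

7.390

deff = 1 + (31 − 1)·0.213 = 1 + 6.39 = 7.39.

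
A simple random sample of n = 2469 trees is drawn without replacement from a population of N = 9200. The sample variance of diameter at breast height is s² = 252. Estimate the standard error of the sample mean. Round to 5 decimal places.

Under SRS without replacement, Var(ȳ) = (1 − f)·s²/n with f = n/N = 2469/9200 = 0.26836957.
Var(ȳ) = (1 − 0.26836957)·252/2469 = 0.73163043·0.10206561 = 0.074674309.
SE(ȳ) = √(0.074674309) = 0.27327.

0.27327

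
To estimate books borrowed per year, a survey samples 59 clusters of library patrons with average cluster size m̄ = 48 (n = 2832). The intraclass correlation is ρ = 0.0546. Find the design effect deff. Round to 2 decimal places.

deff = 1 + (48 − 1)·0.0546 = 1 + 2.5662 = 3.5662.

3.57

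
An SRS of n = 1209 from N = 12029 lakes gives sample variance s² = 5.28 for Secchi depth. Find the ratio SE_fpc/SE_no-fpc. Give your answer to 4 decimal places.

0.9484

f = n/N = 1209/12029 = 0.10050711.
SE_no-fpc = √(s²/n) = 0.066085139; SE_fpc = √((1−f)s²/n) = 0.062676203.
Ratio = √(1−f) = 0.94841599.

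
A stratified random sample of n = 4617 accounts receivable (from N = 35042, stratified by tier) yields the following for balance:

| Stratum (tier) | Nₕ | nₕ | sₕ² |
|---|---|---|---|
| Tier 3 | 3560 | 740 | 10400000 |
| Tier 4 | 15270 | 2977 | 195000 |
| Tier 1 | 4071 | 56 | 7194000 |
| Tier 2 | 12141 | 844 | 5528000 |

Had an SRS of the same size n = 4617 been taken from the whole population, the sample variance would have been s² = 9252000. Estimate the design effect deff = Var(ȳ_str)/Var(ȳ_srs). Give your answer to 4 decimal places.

Var(ȳ_str) = Σ Wₕ²(1−fₕ)sₕ²/nₕ with Wₕ = Nₕ/35042:
  Tier 3: (3560/35042)²·(1−740/3560)·10400000/740 = 114.90077
  Tier 4: (15270/35042)²·(1−2977/15270)·195000/2977 = 10.013247
  Tier 1: (4071/35042)²·(1−56/4071)·7194000/56 = 1709.981
  Tier 2: (12141/35042)²·(1−844/12141)·5528000/844 = 731.58603
  → Var(ȳ_str) = 2566.481.
Var(ȳ_srs) = (1 − 4617/35042)·9252000/4617 = 1739.8726.
deff = 2566.481 / 1739.8726 = 1.4751.

1.4751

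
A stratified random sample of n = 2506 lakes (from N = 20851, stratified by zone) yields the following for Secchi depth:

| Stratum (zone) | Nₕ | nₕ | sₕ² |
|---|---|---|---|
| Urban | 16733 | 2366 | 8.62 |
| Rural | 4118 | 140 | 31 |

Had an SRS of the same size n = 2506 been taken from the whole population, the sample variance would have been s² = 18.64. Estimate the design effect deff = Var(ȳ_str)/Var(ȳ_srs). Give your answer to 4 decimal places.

1.5827

Var(ȳ_str) = Σ Wₕ²(1−fₕ)sₕ²/nₕ with Wₕ = Nₕ/20851:
  Urban: (16733/20851)²·(1−2366/16733)·8.62/2366 = 0.0020145528
  Rural: (4118/20851)²·(1−140/4118)·31/140 = 0.0083431683
  → Var(ȳ_str) = 0.010357721.
Var(ȳ_srs) = (1 − 2506/20851)·18.64/2506 = 0.0065441865.
deff = 0.010357721 / 0.0065441865 = 1.5827.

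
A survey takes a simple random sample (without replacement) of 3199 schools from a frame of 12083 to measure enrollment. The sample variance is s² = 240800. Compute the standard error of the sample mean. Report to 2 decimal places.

Under SRS without replacement, Var(ȳ) = (1 − f)·s²/n with f = n/N = 3199/12083 = 0.26475213.
Var(ȳ) = (1 − 0.26475213)·240800/3199 = 0.73524787·75.273523 = 55.344697.
SE(ȳ) = √(55.344697) = 7.44.

7.44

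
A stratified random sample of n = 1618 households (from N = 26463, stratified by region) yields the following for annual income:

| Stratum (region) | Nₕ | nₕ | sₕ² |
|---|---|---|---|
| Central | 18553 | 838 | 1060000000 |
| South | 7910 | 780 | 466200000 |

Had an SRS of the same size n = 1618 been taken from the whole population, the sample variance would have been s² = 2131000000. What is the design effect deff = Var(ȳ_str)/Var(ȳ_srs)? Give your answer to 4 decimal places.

Var(ȳ_str) = Σ Wₕ²(1−fₕ)sₕ²/nₕ with Wₕ = Nₕ/26463:
  Central: (18553/26463)²·(1−838/18553)·1060000000/838 = 593661.65
  South: (7910/26463)²·(1−780/7910)·466200000/780 = 48135.504
  → Var(ȳ_str) = 641797.15.
Var(ȳ_srs) = (1 − 1618/26463)·2131000000/1618 = 1.2365306 × 10^6.
deff = 641797.15 / (1.2365306 × 10^6) = 0.5190.

0.5190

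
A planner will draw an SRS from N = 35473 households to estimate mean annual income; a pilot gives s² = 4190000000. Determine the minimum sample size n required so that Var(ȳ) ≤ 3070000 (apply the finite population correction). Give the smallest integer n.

1315

Without fpc, n₀ = s²/D = 4190000000/3070000 = 1364.8208.
With fpc, (1 − n/N)·s²/n ≤ D requires n ≥ n₀/(1 + n₀/N) = 1364.8208/(1 + 1364.8208/35473) = 1314.2549.
Rounding up, n = 1315.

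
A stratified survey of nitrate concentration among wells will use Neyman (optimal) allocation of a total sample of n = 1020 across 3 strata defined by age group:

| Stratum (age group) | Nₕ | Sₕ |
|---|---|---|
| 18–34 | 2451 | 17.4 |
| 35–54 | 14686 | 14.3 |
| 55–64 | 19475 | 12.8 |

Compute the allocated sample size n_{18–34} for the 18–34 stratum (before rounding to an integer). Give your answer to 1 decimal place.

86.7

Neyman allocation: nₕ = n·NₕSₕ / Σⱼ NⱼSⱼ.
Σ NⱼSⱼ = 2451·17.4 + 14686·14.3 + 19475·12.8 = 501937.2.
n_{18–34} = 1020·2451·17.4 / 501937.2 = 86.7.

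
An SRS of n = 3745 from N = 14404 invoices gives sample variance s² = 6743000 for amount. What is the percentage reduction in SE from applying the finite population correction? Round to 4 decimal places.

13.9766

f = n/N = 3745/14404 = 0.25999722.
SE_no-fpc = √(s²/n) = 42.4327; SE_fpc = √((1−f)s²/n) = 36.502057.
Ratio = √(1−f) = 0.86023414. Reduction = 100·(1 − 0.86023414) = 13.9766%.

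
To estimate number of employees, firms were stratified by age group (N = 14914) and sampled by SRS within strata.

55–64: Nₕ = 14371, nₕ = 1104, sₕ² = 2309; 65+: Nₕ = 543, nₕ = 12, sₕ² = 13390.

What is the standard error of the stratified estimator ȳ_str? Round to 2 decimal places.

Var(ȳ_str) = Σₕ Wₕ²(1 − fₕ)sₕ²/nₕ with Wₕ = Nₕ/N, N = 14914.
55–64: Wₕ = 0.96359126; term = 0.96359126²·(1 − 0.07682138)·2309/1104 = 1.7927771.
65+: Wₕ = 0.03640874; term = 0.03640874²·(1 − 0.02209945)·13390/12 = 1.4464566.
Sum = 3.2392337.
SE = √(3.2392337) = 1.80.

1.80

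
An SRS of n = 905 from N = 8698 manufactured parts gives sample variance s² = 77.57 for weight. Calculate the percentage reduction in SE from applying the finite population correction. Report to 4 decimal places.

5.3452

f = n/N = 905/8698 = 0.10404691.
SE_no-fpc = √(s²/n) = 0.29276733; SE_fpc = √((1−f)s²/n) = 0.27711832.
Ratio = √(1−f) = 0.94654799. Reduction = 100·(1 − 0.94654799) = 5.3452%.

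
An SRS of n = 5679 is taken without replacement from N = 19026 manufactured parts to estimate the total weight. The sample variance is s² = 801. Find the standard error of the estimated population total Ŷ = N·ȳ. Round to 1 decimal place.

5984.7

Var(Ŷ) = N²·Var(ȳ) = N²·(1 − n/N)·s²/n.
f = 5679/19026 = 0.29848628; Var(ȳ) = 0.70151372·801/5679 = 0.098945675.
Var(Ŷ) = 19026² · 0.098945675 = 3.5817214 × 10^7.
SE(Ŷ) = √(3.5817214 × 10^7) = 5984.7.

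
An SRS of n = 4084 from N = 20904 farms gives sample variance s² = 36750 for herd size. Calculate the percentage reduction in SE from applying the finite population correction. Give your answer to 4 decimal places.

f = n/N = 4084/20904 = 0.19536931.
SE_no-fpc = √(s²/n) = 2.9997551; SE_fpc = √((1−f)s²/n) = 2.6908166.
Ratio = √(1−f) = 0.89701209. Reduction = 100·(1 − 0.89701209) = 10.2988%.

10.2988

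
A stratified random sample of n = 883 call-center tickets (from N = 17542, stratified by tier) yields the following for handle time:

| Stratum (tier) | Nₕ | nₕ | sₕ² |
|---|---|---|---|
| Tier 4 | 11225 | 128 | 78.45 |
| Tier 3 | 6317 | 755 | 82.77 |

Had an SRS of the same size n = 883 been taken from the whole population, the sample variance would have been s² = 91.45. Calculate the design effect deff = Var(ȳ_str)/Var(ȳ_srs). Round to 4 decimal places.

2.6497

Var(ȳ_str) = Σ Wₕ²(1−fₕ)sₕ²/nₕ with Wₕ = Nₕ/17542:
  Tier 4: (11225/17542)²·(1−128/11225)·78.45/128 = 0.24809425
  Tier 3: (6317/17542)²·(1−755/6317)·82.77/755 = 0.012517271
  → Var(ȳ_str) = 0.26061152.
Var(ȳ_srs) = (1 − 883/17542)·91.45/883 = 0.098354181.
deff = 0.26061152 / 0.098354181 = 2.6497.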